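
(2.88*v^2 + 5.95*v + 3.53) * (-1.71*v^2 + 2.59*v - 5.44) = -4.9248*v^4 - 2.7153*v^3 - 6.293*v^2 - 23.2253*v - 19.2032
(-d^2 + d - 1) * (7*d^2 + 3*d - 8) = -7*d^4 + 4*d^3 + 4*d^2 - 11*d + 8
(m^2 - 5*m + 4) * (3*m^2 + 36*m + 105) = 3*m^4 + 21*m^3 - 63*m^2 - 381*m + 420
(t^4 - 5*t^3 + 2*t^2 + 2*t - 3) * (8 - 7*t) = -7*t^5 + 43*t^4 - 54*t^3 + 2*t^2 + 37*t - 24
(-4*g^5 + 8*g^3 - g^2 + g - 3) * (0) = 0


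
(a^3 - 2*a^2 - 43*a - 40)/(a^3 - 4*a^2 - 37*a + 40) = (a + 1)/(a - 1)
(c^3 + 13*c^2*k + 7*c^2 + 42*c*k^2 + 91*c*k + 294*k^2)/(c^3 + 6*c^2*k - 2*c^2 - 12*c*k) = (c^2 + 7*c*k + 7*c + 49*k)/(c*(c - 2))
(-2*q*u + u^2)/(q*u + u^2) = (-2*q + u)/(q + u)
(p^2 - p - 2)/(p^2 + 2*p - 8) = (p + 1)/(p + 4)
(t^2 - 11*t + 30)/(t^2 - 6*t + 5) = (t - 6)/(t - 1)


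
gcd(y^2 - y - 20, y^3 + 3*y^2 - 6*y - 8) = y + 4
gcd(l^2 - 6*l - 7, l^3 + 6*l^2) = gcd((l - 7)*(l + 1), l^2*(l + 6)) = 1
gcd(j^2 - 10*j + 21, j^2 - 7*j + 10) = 1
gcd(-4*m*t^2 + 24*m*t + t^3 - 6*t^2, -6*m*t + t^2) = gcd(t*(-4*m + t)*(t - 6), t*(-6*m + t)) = t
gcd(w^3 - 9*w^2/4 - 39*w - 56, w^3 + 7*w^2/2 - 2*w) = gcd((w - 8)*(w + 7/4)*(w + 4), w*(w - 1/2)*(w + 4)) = w + 4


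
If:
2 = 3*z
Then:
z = 2/3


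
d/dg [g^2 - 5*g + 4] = 2*g - 5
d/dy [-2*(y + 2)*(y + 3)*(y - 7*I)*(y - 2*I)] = -8*y^3 + y^2*(-30 + 54*I) + y*(32 + 180*I) + 140 + 108*I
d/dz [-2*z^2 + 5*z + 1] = 5 - 4*z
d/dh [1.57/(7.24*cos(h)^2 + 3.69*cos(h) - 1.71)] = (22.7336*cos(h) + 5.7933)*sin(h)/(7.24*cos(h)^2 + 3.69*cos(h) - 1.71)^2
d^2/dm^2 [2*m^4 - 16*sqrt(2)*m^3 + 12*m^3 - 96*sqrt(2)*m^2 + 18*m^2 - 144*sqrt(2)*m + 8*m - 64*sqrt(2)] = 24*m^2 - 96*sqrt(2)*m + 72*m - 192*sqrt(2) + 36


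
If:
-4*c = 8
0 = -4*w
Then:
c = -2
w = 0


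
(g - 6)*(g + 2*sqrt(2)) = g^2 - 6*g + 2*sqrt(2)*g - 12*sqrt(2)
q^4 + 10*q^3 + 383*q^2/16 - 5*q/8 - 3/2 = (q - 1/4)*(q + 1/4)*(q + 4)*(q + 6)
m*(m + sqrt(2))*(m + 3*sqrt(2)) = m^3 + 4*sqrt(2)*m^2 + 6*m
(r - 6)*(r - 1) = r^2 - 7*r + 6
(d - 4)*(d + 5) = d^2 + d - 20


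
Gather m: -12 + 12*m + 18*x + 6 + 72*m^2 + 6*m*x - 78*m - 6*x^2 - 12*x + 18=72*m^2 + m*(6*x - 66) - 6*x^2 + 6*x + 12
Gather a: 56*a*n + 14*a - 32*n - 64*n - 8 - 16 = a*(56*n + 14) - 96*n - 24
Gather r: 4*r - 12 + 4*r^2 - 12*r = 4*r^2 - 8*r - 12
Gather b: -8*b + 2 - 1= 1 - 8*b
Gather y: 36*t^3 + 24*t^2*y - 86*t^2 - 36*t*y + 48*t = 36*t^3 - 86*t^2 + 48*t + y*(24*t^2 - 36*t)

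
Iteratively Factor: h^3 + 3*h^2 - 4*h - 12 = (h + 3)*(h^2 - 4) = (h + 2)*(h + 3)*(h - 2)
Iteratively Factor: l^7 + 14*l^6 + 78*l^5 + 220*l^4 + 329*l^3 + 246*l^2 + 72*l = (l + 4)*(l^6 + 10*l^5 + 38*l^4 + 68*l^3 + 57*l^2 + 18*l) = l*(l + 4)*(l^5 + 10*l^4 + 38*l^3 + 68*l^2 + 57*l + 18) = l*(l + 2)*(l + 4)*(l^4 + 8*l^3 + 22*l^2 + 24*l + 9) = l*(l + 1)*(l + 2)*(l + 4)*(l^3 + 7*l^2 + 15*l + 9) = l*(l + 1)*(l + 2)*(l + 3)*(l + 4)*(l^2 + 4*l + 3) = l*(l + 1)^2*(l + 2)*(l + 3)*(l + 4)*(l + 3)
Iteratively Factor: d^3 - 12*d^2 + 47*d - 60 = (d - 5)*(d^2 - 7*d + 12) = (d - 5)*(d - 3)*(d - 4)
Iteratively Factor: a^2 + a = (a)*(a + 1)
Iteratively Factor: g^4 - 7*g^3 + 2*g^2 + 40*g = (g - 5)*(g^3 - 2*g^2 - 8*g) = (g - 5)*(g - 4)*(g^2 + 2*g) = g*(g - 5)*(g - 4)*(g + 2)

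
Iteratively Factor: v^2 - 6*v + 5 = (v - 5)*(v - 1)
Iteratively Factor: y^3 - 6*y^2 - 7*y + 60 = (y - 4)*(y^2 - 2*y - 15) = (y - 5)*(y - 4)*(y + 3)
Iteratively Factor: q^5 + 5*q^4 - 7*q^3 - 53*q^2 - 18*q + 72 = (q + 4)*(q^4 + q^3 - 11*q^2 - 9*q + 18) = (q + 2)*(q + 4)*(q^3 - q^2 - 9*q + 9) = (q - 3)*(q + 2)*(q + 4)*(q^2 + 2*q - 3) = (q - 3)*(q - 1)*(q + 2)*(q + 4)*(q + 3)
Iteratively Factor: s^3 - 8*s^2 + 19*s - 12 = (s - 4)*(s^2 - 4*s + 3) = (s - 4)*(s - 3)*(s - 1)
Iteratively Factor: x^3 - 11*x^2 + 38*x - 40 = (x - 2)*(x^2 - 9*x + 20) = (x - 5)*(x - 2)*(x - 4)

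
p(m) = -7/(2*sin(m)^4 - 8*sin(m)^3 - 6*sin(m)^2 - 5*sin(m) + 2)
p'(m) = -7*(-8*sin(m)^3*cos(m) + 24*sin(m)^2*cos(m) + 12*sin(m)*cos(m) + 5*cos(m))/(2*sin(m)^4 - 8*sin(m)^3 - 6*sin(m)^2 - 5*sin(m) + 2)^2 = 7*(8*sin(m)^3 - 24*sin(m)^2 - 12*sin(m) - 5)*cos(m)/(-2*sin(m)^4 + 8*sin(m)^3 + 6*sin(m)^2 + 5*sin(m) - 2)^2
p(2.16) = 0.70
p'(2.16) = 1.06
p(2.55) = 1.82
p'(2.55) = 6.97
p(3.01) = -5.72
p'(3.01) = 32.33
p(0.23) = -15.25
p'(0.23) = -287.69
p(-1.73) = -0.65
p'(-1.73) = 0.24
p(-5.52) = 1.08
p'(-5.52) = -2.64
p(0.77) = 1.06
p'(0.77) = -2.56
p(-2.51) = -1.47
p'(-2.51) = 1.99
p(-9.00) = -1.91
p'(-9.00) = 2.23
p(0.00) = -3.50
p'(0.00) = -8.75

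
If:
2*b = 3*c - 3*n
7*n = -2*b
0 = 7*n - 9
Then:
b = -9/2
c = -12/7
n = 9/7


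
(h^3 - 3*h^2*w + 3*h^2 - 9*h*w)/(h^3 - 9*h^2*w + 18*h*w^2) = (-h - 3)/(-h + 6*w)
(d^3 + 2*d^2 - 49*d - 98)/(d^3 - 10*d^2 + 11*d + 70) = (d + 7)/(d - 5)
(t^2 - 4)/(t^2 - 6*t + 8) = (t + 2)/(t - 4)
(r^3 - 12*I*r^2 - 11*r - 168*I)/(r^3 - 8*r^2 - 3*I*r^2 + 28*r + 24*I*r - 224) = (r^2 - 5*I*r + 24)/(r^2 + 4*r*(-2 + I) - 32*I)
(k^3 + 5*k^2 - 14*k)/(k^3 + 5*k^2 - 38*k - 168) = k*(k - 2)/(k^2 - 2*k - 24)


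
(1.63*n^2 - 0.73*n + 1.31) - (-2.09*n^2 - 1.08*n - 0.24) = 3.72*n^2 + 0.35*n + 1.55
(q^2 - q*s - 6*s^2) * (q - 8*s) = q^3 - 9*q^2*s + 2*q*s^2 + 48*s^3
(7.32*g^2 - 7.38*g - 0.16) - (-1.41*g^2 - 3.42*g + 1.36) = 8.73*g^2 - 3.96*g - 1.52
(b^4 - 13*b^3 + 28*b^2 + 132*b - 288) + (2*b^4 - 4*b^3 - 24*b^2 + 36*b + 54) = 3*b^4 - 17*b^3 + 4*b^2 + 168*b - 234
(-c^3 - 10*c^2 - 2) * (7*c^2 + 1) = -7*c^5 - 70*c^4 - c^3 - 24*c^2 - 2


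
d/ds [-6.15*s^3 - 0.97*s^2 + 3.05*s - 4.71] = -18.45*s^2 - 1.94*s + 3.05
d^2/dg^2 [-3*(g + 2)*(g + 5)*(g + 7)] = -18*g - 84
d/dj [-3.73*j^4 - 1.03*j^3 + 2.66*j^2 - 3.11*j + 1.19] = -14.92*j^3 - 3.09*j^2 + 5.32*j - 3.11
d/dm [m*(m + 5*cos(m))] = -5*m*sin(m) + 2*m + 5*cos(m)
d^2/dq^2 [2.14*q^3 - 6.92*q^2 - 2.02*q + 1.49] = 12.84*q - 13.84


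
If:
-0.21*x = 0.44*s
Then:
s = -0.477272727272727*x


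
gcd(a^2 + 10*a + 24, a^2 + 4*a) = a + 4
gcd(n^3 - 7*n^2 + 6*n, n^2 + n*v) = n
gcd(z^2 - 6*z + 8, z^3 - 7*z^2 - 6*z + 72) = z - 4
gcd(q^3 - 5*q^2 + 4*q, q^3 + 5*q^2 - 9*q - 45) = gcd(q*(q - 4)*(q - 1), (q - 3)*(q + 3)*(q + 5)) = 1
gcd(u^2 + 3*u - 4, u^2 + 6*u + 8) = u + 4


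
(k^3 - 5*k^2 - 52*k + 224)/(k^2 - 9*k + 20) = (k^2 - k - 56)/(k - 5)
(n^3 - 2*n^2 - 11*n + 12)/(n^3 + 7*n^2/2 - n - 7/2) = 2*(n^2 - n - 12)/(2*n^2 + 9*n + 7)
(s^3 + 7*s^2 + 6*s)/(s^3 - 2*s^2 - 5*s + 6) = s*(s^2 + 7*s + 6)/(s^3 - 2*s^2 - 5*s + 6)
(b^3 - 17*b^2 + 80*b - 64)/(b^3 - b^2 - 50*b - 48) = (b^2 - 9*b + 8)/(b^2 + 7*b + 6)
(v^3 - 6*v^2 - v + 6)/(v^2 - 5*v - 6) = v - 1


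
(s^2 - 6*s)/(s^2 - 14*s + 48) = s/(s - 8)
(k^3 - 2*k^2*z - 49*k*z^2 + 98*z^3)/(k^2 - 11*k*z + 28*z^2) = (-k^2 - 5*k*z + 14*z^2)/(-k + 4*z)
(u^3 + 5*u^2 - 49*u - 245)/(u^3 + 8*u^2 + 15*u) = (u^2 - 49)/(u*(u + 3))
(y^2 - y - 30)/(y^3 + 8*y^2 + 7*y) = (y^2 - y - 30)/(y*(y^2 + 8*y + 7))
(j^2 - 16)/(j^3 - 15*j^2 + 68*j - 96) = (j + 4)/(j^2 - 11*j + 24)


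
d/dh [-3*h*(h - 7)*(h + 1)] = -9*h^2 + 36*h + 21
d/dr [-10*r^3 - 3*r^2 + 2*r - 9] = -30*r^2 - 6*r + 2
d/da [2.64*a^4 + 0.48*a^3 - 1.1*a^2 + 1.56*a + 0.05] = 10.56*a^3 + 1.44*a^2 - 2.2*a + 1.56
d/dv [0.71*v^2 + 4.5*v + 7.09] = 1.42*v + 4.5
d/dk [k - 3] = 1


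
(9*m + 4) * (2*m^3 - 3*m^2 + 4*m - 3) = 18*m^4 - 19*m^3 + 24*m^2 - 11*m - 12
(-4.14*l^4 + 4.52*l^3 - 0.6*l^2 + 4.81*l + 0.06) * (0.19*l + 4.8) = -0.7866*l^5 - 19.0132*l^4 + 21.582*l^3 - 1.9661*l^2 + 23.0994*l + 0.288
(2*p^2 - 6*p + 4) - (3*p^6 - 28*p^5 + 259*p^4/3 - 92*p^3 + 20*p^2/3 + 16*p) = -3*p^6 + 28*p^5 - 259*p^4/3 + 92*p^3 - 14*p^2/3 - 22*p + 4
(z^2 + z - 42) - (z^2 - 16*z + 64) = 17*z - 106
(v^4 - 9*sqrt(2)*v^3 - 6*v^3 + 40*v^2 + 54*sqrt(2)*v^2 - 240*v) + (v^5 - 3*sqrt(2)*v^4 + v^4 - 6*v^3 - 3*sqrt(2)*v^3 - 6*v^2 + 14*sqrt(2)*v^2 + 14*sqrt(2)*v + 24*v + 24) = v^5 - 3*sqrt(2)*v^4 + 2*v^4 - 12*sqrt(2)*v^3 - 12*v^3 + 34*v^2 + 68*sqrt(2)*v^2 - 216*v + 14*sqrt(2)*v + 24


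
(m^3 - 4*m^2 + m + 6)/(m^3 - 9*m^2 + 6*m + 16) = (m - 3)/(m - 8)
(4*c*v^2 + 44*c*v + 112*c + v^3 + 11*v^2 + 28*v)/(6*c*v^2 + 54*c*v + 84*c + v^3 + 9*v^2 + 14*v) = (4*c*v + 16*c + v^2 + 4*v)/(6*c*v + 12*c + v^2 + 2*v)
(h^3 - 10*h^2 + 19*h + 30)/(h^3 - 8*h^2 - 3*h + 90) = (h + 1)/(h + 3)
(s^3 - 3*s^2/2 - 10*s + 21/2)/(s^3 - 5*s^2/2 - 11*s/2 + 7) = (s + 3)/(s + 2)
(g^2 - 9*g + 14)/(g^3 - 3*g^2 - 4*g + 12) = (g - 7)/(g^2 - g - 6)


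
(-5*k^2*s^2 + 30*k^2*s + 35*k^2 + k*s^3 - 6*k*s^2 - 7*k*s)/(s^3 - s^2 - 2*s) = k*(-5*k*s + 35*k + s^2 - 7*s)/(s*(s - 2))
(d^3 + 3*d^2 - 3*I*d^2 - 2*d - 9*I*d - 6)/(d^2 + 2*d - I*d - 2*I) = (d^2 + d*(3 - 2*I) - 6*I)/(d + 2)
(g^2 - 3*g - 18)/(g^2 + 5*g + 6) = (g - 6)/(g + 2)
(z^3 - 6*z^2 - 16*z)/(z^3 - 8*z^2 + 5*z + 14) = z*(z^2 - 6*z - 16)/(z^3 - 8*z^2 + 5*z + 14)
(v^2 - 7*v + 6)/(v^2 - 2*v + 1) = (v - 6)/(v - 1)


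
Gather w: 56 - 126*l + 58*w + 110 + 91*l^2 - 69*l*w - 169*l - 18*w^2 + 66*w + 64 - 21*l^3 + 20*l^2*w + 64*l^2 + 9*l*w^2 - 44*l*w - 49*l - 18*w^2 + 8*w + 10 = -21*l^3 + 155*l^2 - 344*l + w^2*(9*l - 36) + w*(20*l^2 - 113*l + 132) + 240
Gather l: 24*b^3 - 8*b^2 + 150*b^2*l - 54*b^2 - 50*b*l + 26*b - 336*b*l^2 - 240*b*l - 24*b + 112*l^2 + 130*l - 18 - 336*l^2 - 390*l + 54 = 24*b^3 - 62*b^2 + 2*b + l^2*(-336*b - 224) + l*(150*b^2 - 290*b - 260) + 36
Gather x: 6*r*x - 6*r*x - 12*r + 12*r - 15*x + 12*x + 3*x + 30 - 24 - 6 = 0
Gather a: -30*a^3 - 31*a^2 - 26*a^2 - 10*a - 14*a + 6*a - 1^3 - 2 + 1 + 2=-30*a^3 - 57*a^2 - 18*a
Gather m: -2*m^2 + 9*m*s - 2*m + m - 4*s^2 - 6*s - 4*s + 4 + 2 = -2*m^2 + m*(9*s - 1) - 4*s^2 - 10*s + 6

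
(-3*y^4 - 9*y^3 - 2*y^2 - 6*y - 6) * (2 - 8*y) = 24*y^5 + 66*y^4 - 2*y^3 + 44*y^2 + 36*y - 12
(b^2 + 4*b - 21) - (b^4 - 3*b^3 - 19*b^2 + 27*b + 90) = -b^4 + 3*b^3 + 20*b^2 - 23*b - 111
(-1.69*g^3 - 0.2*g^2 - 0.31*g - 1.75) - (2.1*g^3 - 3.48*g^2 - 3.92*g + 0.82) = -3.79*g^3 + 3.28*g^2 + 3.61*g - 2.57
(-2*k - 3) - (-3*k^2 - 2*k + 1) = 3*k^2 - 4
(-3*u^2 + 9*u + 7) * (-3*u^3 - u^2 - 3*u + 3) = 9*u^5 - 24*u^4 - 21*u^3 - 43*u^2 + 6*u + 21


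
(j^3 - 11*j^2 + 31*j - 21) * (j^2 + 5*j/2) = j^5 - 17*j^4/2 + 7*j^3/2 + 113*j^2/2 - 105*j/2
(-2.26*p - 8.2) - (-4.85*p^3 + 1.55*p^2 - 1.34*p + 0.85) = 4.85*p^3 - 1.55*p^2 - 0.92*p - 9.05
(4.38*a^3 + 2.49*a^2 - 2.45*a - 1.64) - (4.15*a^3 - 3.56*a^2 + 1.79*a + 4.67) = 0.23*a^3 + 6.05*a^2 - 4.24*a - 6.31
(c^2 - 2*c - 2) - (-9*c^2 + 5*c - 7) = 10*c^2 - 7*c + 5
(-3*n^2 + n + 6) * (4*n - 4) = -12*n^3 + 16*n^2 + 20*n - 24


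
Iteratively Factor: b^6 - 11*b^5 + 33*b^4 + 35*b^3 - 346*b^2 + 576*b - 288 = (b - 3)*(b^5 - 8*b^4 + 9*b^3 + 62*b^2 - 160*b + 96) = (b - 4)*(b - 3)*(b^4 - 4*b^3 - 7*b^2 + 34*b - 24) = (b - 4)*(b - 3)*(b - 1)*(b^3 - 3*b^2 - 10*b + 24) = (b - 4)*(b - 3)*(b - 2)*(b - 1)*(b^2 - b - 12) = (b - 4)*(b - 3)*(b - 2)*(b - 1)*(b + 3)*(b - 4)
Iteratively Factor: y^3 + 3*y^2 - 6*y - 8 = (y + 1)*(y^2 + 2*y - 8) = (y - 2)*(y + 1)*(y + 4)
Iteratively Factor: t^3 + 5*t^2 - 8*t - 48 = (t - 3)*(t^2 + 8*t + 16) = (t - 3)*(t + 4)*(t + 4)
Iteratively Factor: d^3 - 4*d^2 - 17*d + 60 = (d - 5)*(d^2 + d - 12) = (d - 5)*(d + 4)*(d - 3)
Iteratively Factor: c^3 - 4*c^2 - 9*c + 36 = (c - 4)*(c^2 - 9) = (c - 4)*(c - 3)*(c + 3)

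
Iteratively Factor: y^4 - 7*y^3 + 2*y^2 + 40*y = (y + 2)*(y^3 - 9*y^2 + 20*y) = (y - 4)*(y + 2)*(y^2 - 5*y) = y*(y - 4)*(y + 2)*(y - 5)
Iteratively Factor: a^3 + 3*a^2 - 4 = (a - 1)*(a^2 + 4*a + 4) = (a - 1)*(a + 2)*(a + 2)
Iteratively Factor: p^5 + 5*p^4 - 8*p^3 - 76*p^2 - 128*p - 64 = (p + 2)*(p^4 + 3*p^3 - 14*p^2 - 48*p - 32) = (p + 2)*(p + 4)*(p^3 - p^2 - 10*p - 8) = (p + 1)*(p + 2)*(p + 4)*(p^2 - 2*p - 8) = (p - 4)*(p + 1)*(p + 2)*(p + 4)*(p + 2)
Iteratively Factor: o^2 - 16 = (o - 4)*(o + 4)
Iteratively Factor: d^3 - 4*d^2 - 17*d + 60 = (d - 5)*(d^2 + d - 12) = (d - 5)*(d + 4)*(d - 3)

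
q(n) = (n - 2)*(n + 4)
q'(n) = 2*n + 2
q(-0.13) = -8.24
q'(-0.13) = 1.74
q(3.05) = 7.40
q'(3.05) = 8.10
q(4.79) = 24.52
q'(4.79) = 11.58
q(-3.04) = -4.84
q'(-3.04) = -4.08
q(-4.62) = 4.10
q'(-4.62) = -7.24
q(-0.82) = -8.97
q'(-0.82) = 0.36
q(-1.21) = -8.96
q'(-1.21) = -0.42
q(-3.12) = -4.51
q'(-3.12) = -4.24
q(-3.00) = -5.00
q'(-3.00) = -4.00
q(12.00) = 160.00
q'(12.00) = 26.00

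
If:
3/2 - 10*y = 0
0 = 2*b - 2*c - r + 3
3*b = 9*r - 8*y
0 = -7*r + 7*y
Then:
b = 1/20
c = 59/40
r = 3/20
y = 3/20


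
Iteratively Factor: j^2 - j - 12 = (j + 3)*(j - 4)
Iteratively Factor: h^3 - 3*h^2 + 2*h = (h - 1)*(h^2 - 2*h) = (h - 2)*(h - 1)*(h)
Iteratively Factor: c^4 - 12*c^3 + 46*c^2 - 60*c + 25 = (c - 5)*(c^3 - 7*c^2 + 11*c - 5) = (c - 5)^2*(c^2 - 2*c + 1) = (c - 5)^2*(c - 1)*(c - 1)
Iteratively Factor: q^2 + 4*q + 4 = (q + 2)*(q + 2)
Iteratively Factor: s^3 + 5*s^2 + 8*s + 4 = (s + 1)*(s^2 + 4*s + 4) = (s + 1)*(s + 2)*(s + 2)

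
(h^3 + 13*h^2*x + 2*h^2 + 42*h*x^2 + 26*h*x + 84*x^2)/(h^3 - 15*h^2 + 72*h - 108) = (h^3 + 13*h^2*x + 2*h^2 + 42*h*x^2 + 26*h*x + 84*x^2)/(h^3 - 15*h^2 + 72*h - 108)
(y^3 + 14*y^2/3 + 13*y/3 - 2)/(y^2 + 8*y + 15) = (3*y^2 + 5*y - 2)/(3*(y + 5))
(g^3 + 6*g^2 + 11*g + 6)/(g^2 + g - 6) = (g^2 + 3*g + 2)/(g - 2)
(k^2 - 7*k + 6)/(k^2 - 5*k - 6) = (k - 1)/(k + 1)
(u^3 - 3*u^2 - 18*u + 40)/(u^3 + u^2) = (u^3 - 3*u^2 - 18*u + 40)/(u^2*(u + 1))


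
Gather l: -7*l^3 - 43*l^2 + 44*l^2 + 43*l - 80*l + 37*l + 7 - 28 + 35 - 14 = -7*l^3 + l^2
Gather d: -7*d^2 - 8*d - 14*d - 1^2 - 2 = -7*d^2 - 22*d - 3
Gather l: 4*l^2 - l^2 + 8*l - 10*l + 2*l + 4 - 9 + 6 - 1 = 3*l^2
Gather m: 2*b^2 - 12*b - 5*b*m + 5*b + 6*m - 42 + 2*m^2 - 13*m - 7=2*b^2 - 7*b + 2*m^2 + m*(-5*b - 7) - 49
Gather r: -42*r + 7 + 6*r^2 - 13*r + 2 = 6*r^2 - 55*r + 9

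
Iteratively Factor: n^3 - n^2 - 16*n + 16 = (n - 4)*(n^2 + 3*n - 4) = (n - 4)*(n + 4)*(n - 1)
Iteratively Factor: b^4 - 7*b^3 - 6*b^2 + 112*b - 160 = (b - 2)*(b^3 - 5*b^2 - 16*b + 80) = (b - 4)*(b - 2)*(b^2 - b - 20) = (b - 4)*(b - 2)*(b + 4)*(b - 5)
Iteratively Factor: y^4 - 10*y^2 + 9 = (y - 3)*(y^3 + 3*y^2 - y - 3) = (y - 3)*(y + 3)*(y^2 - 1) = (y - 3)*(y - 1)*(y + 3)*(y + 1)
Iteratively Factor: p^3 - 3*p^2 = (p)*(p^2 - 3*p) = p^2*(p - 3)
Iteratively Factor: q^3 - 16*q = (q - 4)*(q^2 + 4*q) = q*(q - 4)*(q + 4)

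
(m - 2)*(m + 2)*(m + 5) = m^3 + 5*m^2 - 4*m - 20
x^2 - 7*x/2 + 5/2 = (x - 5/2)*(x - 1)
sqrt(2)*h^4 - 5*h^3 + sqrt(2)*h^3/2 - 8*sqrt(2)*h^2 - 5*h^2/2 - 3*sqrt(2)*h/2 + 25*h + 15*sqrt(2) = (h - 2)*(h + 5/2)*(h - 3*sqrt(2))*(sqrt(2)*h + 1)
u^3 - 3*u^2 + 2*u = u*(u - 2)*(u - 1)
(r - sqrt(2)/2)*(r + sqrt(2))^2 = r^3 + 3*sqrt(2)*r^2/2 - sqrt(2)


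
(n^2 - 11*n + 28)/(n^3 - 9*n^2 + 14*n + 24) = (n - 7)/(n^2 - 5*n - 6)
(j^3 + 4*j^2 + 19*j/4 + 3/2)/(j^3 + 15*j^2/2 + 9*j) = (j^2 + 5*j/2 + 1)/(j*(j + 6))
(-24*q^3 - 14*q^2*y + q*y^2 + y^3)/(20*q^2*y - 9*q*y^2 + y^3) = (6*q^2 + 5*q*y + y^2)/(y*(-5*q + y))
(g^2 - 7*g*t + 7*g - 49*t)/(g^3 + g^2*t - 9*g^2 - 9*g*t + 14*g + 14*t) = (g^2 - 7*g*t + 7*g - 49*t)/(g^3 + g^2*t - 9*g^2 - 9*g*t + 14*g + 14*t)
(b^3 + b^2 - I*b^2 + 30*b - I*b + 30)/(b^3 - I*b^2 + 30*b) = (b + 1)/b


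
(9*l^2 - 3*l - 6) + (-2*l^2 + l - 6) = 7*l^2 - 2*l - 12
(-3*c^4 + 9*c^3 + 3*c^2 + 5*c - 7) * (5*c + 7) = -15*c^5 + 24*c^4 + 78*c^3 + 46*c^2 - 49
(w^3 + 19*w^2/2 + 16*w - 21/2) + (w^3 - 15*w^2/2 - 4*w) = 2*w^3 + 2*w^2 + 12*w - 21/2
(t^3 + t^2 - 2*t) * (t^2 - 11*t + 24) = t^5 - 10*t^4 + 11*t^3 + 46*t^2 - 48*t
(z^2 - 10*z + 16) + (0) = z^2 - 10*z + 16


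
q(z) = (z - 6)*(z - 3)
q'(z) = 2*z - 9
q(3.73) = -1.66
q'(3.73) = -1.54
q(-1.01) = 28.11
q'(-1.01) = -11.02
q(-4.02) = 70.34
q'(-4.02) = -17.04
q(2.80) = 0.64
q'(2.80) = -3.40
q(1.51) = 6.69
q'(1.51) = -5.98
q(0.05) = 17.55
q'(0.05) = -8.90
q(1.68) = 5.70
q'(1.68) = -5.64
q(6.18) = 0.57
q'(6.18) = 3.36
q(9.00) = 18.00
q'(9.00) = 9.00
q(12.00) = 54.00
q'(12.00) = 15.00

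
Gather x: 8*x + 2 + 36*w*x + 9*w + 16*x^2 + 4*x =9*w + 16*x^2 + x*(36*w + 12) + 2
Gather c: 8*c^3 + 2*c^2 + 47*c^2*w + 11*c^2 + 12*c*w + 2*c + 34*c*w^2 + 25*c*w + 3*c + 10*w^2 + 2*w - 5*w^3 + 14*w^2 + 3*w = 8*c^3 + c^2*(47*w + 13) + c*(34*w^2 + 37*w + 5) - 5*w^3 + 24*w^2 + 5*w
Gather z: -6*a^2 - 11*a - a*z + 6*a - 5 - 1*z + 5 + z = -6*a^2 - a*z - 5*a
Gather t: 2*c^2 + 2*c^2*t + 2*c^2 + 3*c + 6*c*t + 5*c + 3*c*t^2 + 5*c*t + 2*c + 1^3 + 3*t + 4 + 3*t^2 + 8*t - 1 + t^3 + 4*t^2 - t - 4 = 4*c^2 + 10*c + t^3 + t^2*(3*c + 7) + t*(2*c^2 + 11*c + 10)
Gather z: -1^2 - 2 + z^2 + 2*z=z^2 + 2*z - 3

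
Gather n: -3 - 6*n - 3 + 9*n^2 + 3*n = 9*n^2 - 3*n - 6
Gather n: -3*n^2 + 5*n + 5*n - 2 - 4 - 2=-3*n^2 + 10*n - 8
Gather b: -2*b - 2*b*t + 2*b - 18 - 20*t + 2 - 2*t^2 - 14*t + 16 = -2*b*t - 2*t^2 - 34*t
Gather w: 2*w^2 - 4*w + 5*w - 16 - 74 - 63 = 2*w^2 + w - 153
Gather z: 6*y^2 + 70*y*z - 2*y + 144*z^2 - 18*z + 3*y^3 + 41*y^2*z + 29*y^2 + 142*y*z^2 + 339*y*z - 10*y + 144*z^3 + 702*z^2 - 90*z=3*y^3 + 35*y^2 - 12*y + 144*z^3 + z^2*(142*y + 846) + z*(41*y^2 + 409*y - 108)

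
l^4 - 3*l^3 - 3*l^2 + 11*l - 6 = (l - 3)*(l - 1)^2*(l + 2)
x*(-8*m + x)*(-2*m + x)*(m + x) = 16*m^3*x + 6*m^2*x^2 - 9*m*x^3 + x^4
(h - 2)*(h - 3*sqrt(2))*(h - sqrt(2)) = h^3 - 4*sqrt(2)*h^2 - 2*h^2 + 6*h + 8*sqrt(2)*h - 12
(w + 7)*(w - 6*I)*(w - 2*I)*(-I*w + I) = -I*w^4 - 8*w^3 - 6*I*w^3 - 48*w^2 + 19*I*w^2 + 56*w + 72*I*w - 84*I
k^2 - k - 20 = (k - 5)*(k + 4)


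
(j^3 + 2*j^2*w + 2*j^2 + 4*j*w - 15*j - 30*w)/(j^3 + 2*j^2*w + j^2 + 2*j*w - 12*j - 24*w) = (j + 5)/(j + 4)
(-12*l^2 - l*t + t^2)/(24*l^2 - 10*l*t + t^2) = (3*l + t)/(-6*l + t)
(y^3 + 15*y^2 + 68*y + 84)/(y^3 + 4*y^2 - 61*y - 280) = (y^2 + 8*y + 12)/(y^2 - 3*y - 40)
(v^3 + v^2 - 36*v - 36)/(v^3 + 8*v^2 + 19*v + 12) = (v^2 - 36)/(v^2 + 7*v + 12)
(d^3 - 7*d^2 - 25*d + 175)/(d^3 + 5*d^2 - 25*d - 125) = (d - 7)/(d + 5)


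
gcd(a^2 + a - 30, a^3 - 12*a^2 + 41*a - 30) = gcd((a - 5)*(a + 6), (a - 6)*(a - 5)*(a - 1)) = a - 5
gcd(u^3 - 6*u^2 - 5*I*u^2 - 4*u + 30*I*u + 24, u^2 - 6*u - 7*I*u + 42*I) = u - 6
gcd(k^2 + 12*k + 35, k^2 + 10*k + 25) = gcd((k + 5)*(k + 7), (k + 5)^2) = k + 5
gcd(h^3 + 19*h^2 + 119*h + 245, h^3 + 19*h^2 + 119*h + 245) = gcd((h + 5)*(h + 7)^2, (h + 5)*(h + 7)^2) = h^3 + 19*h^2 + 119*h + 245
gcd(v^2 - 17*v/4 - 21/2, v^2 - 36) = v - 6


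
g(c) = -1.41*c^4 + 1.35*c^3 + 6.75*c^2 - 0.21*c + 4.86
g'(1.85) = 2.92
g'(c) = -5.64*c^3 + 4.05*c^2 + 13.5*c - 0.21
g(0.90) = 10.20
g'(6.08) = -1036.04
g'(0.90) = 11.11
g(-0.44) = 6.09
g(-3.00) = -84.42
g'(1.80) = 4.32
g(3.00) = -12.78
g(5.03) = -556.20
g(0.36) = 5.70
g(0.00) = 4.86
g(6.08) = -1370.26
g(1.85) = 19.61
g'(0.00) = -0.21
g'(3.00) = -75.54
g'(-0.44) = -4.89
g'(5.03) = -547.60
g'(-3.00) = 148.02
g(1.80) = 19.42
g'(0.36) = 4.91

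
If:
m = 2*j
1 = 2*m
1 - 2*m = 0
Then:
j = 1/4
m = 1/2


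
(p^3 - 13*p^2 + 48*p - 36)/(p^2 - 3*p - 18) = (p^2 - 7*p + 6)/(p + 3)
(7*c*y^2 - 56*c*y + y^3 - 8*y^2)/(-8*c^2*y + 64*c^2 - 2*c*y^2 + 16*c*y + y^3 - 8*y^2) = y*(7*c + y)/(-8*c^2 - 2*c*y + y^2)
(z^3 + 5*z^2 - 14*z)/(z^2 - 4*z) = (z^2 + 5*z - 14)/(z - 4)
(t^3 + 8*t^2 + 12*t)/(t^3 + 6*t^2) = (t + 2)/t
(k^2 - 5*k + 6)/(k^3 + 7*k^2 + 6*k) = (k^2 - 5*k + 6)/(k*(k^2 + 7*k + 6))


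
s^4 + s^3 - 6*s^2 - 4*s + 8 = (s - 2)*(s - 1)*(s + 2)^2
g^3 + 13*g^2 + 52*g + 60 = (g + 2)*(g + 5)*(g + 6)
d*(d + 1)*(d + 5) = d^3 + 6*d^2 + 5*d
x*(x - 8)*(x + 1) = x^3 - 7*x^2 - 8*x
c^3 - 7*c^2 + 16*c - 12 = (c - 3)*(c - 2)^2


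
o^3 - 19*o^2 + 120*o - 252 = (o - 7)*(o - 6)^2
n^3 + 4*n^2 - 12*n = n*(n - 2)*(n + 6)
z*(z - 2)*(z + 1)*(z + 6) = z^4 + 5*z^3 - 8*z^2 - 12*z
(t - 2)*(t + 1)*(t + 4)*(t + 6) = t^4 + 9*t^3 + 12*t^2 - 44*t - 48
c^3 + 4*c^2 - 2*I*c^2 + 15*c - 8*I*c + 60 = (c + 4)*(c - 5*I)*(c + 3*I)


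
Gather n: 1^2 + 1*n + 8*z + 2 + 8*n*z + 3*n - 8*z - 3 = n*(8*z + 4)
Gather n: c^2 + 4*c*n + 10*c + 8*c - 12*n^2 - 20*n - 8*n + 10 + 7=c^2 + 18*c - 12*n^2 + n*(4*c - 28) + 17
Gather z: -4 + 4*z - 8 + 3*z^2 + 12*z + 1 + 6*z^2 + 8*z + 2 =9*z^2 + 24*z - 9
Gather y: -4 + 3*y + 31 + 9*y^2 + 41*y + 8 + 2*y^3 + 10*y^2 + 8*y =2*y^3 + 19*y^2 + 52*y + 35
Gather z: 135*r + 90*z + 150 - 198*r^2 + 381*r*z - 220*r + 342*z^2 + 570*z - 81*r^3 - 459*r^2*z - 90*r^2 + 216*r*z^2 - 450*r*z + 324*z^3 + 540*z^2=-81*r^3 - 288*r^2 - 85*r + 324*z^3 + z^2*(216*r + 882) + z*(-459*r^2 - 69*r + 660) + 150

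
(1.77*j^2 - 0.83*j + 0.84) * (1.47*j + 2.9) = 2.6019*j^3 + 3.9129*j^2 - 1.1722*j + 2.436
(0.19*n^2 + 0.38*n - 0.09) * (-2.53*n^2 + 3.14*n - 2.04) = -0.4807*n^4 - 0.3648*n^3 + 1.0333*n^2 - 1.0578*n + 0.1836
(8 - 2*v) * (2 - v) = 2*v^2 - 12*v + 16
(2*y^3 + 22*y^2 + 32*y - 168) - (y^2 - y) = 2*y^3 + 21*y^2 + 33*y - 168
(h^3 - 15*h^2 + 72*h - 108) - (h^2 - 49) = h^3 - 16*h^2 + 72*h - 59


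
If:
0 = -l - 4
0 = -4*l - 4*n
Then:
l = -4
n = 4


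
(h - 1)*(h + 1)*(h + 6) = h^3 + 6*h^2 - h - 6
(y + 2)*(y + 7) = y^2 + 9*y + 14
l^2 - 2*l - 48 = (l - 8)*(l + 6)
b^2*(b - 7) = b^3 - 7*b^2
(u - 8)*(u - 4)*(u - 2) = u^3 - 14*u^2 + 56*u - 64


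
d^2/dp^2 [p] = 0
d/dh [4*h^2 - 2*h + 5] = 8*h - 2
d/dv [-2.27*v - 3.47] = -2.27000000000000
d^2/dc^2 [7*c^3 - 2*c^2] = 42*c - 4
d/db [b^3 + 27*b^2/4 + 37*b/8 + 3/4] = 3*b^2 + 27*b/2 + 37/8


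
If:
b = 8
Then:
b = 8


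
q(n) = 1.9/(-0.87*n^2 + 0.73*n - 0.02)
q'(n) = 1.9*(1.74*n - 0.73)/(-0.87*n^2 + 0.73*n - 0.02)^2 = (3.306*n - 1.387)/(0.87*n^2 - 0.73*n + 0.02)^2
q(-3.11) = -0.18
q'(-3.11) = -0.10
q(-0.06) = -28.39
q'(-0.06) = -353.88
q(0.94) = -18.53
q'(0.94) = 163.67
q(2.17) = -0.75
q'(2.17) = 0.90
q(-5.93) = -0.05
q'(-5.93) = -0.02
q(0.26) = 17.12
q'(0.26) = -42.82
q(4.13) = -0.16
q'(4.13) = 0.09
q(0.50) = 14.90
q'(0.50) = 16.36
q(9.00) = -0.03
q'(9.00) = 0.01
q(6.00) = -0.07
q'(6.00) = 0.03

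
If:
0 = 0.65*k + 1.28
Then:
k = -1.97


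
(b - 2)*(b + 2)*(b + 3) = b^3 + 3*b^2 - 4*b - 12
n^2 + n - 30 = (n - 5)*(n + 6)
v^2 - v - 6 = (v - 3)*(v + 2)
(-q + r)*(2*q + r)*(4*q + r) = -8*q^3 + 2*q^2*r + 5*q*r^2 + r^3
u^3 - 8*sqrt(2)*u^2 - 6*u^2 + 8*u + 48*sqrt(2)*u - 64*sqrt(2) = (u - 4)*(u - 2)*(u - 8*sqrt(2))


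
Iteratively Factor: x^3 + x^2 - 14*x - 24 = (x + 3)*(x^2 - 2*x - 8) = (x - 4)*(x + 3)*(x + 2)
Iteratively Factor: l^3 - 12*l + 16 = (l + 4)*(l^2 - 4*l + 4) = (l - 2)*(l + 4)*(l - 2)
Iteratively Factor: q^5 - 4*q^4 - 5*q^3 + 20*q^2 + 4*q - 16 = (q - 2)*(q^4 - 2*q^3 - 9*q^2 + 2*q + 8) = (q - 2)*(q - 1)*(q^3 - q^2 - 10*q - 8) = (q - 2)*(q - 1)*(q + 2)*(q^2 - 3*q - 4) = (q - 2)*(q - 1)*(q + 1)*(q + 2)*(q - 4)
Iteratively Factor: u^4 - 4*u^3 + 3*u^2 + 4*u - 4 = (u - 2)*(u^3 - 2*u^2 - u + 2) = (u - 2)^2*(u^2 - 1) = (u - 2)^2*(u + 1)*(u - 1)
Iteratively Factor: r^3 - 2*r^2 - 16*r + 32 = (r + 4)*(r^2 - 6*r + 8) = (r - 4)*(r + 4)*(r - 2)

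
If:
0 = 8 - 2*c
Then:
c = 4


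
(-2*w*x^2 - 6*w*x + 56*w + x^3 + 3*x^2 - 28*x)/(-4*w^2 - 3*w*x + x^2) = (2*w*x^2 + 6*w*x - 56*w - x^3 - 3*x^2 + 28*x)/(4*w^2 + 3*w*x - x^2)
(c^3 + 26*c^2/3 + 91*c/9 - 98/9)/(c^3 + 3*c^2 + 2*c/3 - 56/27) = 3*(c + 7)/(3*c + 4)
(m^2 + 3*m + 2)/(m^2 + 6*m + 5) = (m + 2)/(m + 5)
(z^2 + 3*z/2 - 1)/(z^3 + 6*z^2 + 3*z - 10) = (z - 1/2)/(z^2 + 4*z - 5)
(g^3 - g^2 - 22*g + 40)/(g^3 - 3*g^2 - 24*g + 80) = (g - 2)/(g - 4)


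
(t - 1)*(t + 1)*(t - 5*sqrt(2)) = t^3 - 5*sqrt(2)*t^2 - t + 5*sqrt(2)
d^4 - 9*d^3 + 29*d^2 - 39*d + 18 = (d - 3)^2*(d - 2)*(d - 1)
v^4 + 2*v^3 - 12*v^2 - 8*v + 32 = (v - 2)^2*(v + 2)*(v + 4)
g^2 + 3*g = g*(g + 3)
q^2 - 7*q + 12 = (q - 4)*(q - 3)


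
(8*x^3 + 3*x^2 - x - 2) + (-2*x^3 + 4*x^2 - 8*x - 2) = 6*x^3 + 7*x^2 - 9*x - 4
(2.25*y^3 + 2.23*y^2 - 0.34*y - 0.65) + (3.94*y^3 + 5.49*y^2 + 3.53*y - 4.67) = 6.19*y^3 + 7.72*y^2 + 3.19*y - 5.32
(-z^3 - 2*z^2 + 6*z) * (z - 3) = -z^4 + z^3 + 12*z^2 - 18*z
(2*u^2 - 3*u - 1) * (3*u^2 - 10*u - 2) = 6*u^4 - 29*u^3 + 23*u^2 + 16*u + 2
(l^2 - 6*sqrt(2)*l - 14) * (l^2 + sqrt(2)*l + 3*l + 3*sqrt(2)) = l^4 - 5*sqrt(2)*l^3 + 3*l^3 - 26*l^2 - 15*sqrt(2)*l^2 - 78*l - 14*sqrt(2)*l - 42*sqrt(2)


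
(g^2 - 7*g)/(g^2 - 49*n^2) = g*(g - 7)/(g^2 - 49*n^2)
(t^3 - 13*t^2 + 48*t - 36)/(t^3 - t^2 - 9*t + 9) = (t^2 - 12*t + 36)/(t^2 - 9)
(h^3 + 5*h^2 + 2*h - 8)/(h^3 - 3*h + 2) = (h + 4)/(h - 1)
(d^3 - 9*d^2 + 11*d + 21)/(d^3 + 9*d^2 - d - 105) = (d^2 - 6*d - 7)/(d^2 + 12*d + 35)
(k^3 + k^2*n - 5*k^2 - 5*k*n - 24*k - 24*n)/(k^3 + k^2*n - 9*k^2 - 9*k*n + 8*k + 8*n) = (k + 3)/(k - 1)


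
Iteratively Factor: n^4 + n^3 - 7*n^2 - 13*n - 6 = (n + 2)*(n^3 - n^2 - 5*n - 3) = (n + 1)*(n + 2)*(n^2 - 2*n - 3) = (n + 1)^2*(n + 2)*(n - 3)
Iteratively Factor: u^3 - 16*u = (u - 4)*(u^2 + 4*u) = (u - 4)*(u + 4)*(u)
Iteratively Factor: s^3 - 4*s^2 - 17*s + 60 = (s - 3)*(s^2 - s - 20) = (s - 5)*(s - 3)*(s + 4)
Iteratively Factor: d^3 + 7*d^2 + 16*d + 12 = (d + 2)*(d^2 + 5*d + 6) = (d + 2)^2*(d + 3)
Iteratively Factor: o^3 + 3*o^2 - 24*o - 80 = (o - 5)*(o^2 + 8*o + 16) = (o - 5)*(o + 4)*(o + 4)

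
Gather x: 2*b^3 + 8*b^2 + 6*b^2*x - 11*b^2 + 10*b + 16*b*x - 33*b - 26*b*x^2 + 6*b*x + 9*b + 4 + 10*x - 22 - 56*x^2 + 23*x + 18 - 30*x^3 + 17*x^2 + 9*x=2*b^3 - 3*b^2 - 14*b - 30*x^3 + x^2*(-26*b - 39) + x*(6*b^2 + 22*b + 42)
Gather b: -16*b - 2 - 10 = -16*b - 12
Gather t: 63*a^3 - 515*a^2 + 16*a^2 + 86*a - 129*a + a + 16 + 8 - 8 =63*a^3 - 499*a^2 - 42*a + 16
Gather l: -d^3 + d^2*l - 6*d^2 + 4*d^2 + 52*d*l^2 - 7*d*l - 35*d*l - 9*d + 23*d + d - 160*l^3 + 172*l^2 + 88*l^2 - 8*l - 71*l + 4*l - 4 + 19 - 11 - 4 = -d^3 - 2*d^2 + 15*d - 160*l^3 + l^2*(52*d + 260) + l*(d^2 - 42*d - 75)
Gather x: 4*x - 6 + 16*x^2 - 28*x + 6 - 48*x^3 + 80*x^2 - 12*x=-48*x^3 + 96*x^2 - 36*x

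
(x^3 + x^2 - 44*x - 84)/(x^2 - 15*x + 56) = (x^2 + 8*x + 12)/(x - 8)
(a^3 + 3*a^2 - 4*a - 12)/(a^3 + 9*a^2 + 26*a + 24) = (a - 2)/(a + 4)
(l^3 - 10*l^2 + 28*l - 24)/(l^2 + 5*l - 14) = (l^2 - 8*l + 12)/(l + 7)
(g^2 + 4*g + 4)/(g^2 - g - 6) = (g + 2)/(g - 3)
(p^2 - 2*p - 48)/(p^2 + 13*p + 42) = (p - 8)/(p + 7)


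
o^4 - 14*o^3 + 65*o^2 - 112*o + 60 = (o - 6)*(o - 5)*(o - 2)*(o - 1)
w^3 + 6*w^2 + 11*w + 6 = (w + 1)*(w + 2)*(w + 3)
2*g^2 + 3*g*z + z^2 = (g + z)*(2*g + z)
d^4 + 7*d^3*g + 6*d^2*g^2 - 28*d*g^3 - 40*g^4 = (d - 2*g)*(d + 2*g)^2*(d + 5*g)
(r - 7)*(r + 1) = r^2 - 6*r - 7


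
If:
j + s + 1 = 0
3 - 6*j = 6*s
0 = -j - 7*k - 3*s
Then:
No Solution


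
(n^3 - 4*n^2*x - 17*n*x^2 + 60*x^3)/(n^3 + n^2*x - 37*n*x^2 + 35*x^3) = (-n^2 - n*x + 12*x^2)/(-n^2 - 6*n*x + 7*x^2)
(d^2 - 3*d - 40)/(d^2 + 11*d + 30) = (d - 8)/(d + 6)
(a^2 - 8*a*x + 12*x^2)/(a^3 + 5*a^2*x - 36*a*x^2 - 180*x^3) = (a - 2*x)/(a^2 + 11*a*x + 30*x^2)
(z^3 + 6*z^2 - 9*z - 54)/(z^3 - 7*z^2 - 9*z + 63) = (z + 6)/(z - 7)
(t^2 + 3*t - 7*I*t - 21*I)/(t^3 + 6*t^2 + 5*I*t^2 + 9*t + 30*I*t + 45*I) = (t - 7*I)/(t^2 + t*(3 + 5*I) + 15*I)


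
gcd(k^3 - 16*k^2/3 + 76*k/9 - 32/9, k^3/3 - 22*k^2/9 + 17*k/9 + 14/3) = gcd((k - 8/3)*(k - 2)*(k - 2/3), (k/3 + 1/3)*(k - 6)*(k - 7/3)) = 1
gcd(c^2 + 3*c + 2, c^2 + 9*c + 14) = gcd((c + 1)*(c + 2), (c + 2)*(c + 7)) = c + 2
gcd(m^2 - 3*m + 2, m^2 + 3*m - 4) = m - 1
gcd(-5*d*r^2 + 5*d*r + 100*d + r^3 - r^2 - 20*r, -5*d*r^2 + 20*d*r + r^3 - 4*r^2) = -5*d + r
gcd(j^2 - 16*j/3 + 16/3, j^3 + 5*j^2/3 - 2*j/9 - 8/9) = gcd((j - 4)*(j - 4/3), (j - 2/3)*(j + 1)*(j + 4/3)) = 1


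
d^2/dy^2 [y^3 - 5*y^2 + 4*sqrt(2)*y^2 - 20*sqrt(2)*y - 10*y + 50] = 6*y - 10 + 8*sqrt(2)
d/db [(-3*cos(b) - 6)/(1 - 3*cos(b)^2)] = 3*(-3*sin(b)^2 + 12*cos(b) + 4)*sin(b)/(3*cos(b)^2 - 1)^2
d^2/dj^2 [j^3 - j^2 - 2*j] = 6*j - 2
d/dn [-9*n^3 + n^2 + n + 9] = -27*n^2 + 2*n + 1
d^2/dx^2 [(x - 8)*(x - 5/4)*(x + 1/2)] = 6*x - 35/2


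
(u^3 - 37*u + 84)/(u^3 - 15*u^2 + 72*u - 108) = (u^2 + 3*u - 28)/(u^2 - 12*u + 36)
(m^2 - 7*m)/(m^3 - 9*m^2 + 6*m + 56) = m/(m^2 - 2*m - 8)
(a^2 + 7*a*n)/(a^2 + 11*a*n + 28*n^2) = a/(a + 4*n)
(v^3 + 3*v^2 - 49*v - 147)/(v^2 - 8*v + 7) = (v^2 + 10*v + 21)/(v - 1)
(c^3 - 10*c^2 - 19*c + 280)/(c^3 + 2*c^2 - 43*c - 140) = (c - 8)/(c + 4)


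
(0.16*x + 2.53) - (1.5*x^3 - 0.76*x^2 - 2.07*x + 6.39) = -1.5*x^3 + 0.76*x^2 + 2.23*x - 3.86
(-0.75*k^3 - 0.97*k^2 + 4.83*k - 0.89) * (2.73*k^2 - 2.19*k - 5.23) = -2.0475*k^5 - 1.0056*k^4 + 19.2327*k^3 - 7.9343*k^2 - 23.3118*k + 4.6547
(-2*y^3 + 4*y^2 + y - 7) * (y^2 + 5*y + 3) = -2*y^5 - 6*y^4 + 15*y^3 + 10*y^2 - 32*y - 21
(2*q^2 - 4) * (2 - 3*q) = -6*q^3 + 4*q^2 + 12*q - 8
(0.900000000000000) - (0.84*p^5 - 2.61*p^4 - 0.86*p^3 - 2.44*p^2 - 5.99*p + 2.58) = -0.84*p^5 + 2.61*p^4 + 0.86*p^3 + 2.44*p^2 + 5.99*p - 1.68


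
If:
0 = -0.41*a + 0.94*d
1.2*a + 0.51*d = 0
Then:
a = 0.00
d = 0.00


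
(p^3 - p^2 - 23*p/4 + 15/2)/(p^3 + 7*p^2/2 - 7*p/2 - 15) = (p - 3/2)/(p + 3)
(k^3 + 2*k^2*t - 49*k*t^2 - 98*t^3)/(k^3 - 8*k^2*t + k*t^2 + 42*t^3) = (-k - 7*t)/(-k + 3*t)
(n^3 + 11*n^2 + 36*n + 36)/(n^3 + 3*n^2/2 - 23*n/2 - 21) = 2*(n + 6)/(2*n - 7)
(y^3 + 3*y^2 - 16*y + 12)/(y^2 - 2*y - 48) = (y^2 - 3*y + 2)/(y - 8)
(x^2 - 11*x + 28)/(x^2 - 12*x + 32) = (x - 7)/(x - 8)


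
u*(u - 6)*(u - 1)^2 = u^4 - 8*u^3 + 13*u^2 - 6*u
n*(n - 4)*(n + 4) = n^3 - 16*n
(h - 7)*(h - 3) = h^2 - 10*h + 21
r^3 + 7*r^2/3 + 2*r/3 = r*(r + 1/3)*(r + 2)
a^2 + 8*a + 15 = (a + 3)*(a + 5)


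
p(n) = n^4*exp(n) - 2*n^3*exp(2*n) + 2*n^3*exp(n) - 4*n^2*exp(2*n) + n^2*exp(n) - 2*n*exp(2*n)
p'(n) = n^4*exp(n) - 4*n^3*exp(2*n) + 6*n^3*exp(n) - 14*n^2*exp(2*n) + 7*n^2*exp(n) - 12*n*exp(2*n) + 2*n*exp(n) - 2*exp(2*n)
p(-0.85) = 0.01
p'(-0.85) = 0.18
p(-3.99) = 2.66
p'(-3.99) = -0.42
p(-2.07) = 0.69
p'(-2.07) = -1.16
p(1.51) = -324.85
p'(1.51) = -1145.63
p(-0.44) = 0.15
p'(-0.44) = 0.38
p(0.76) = -17.70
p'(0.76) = -77.60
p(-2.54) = 1.28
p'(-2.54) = -1.29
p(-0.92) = 0.00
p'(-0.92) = 0.10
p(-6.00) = 2.23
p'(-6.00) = 0.60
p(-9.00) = 0.64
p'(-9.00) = 0.34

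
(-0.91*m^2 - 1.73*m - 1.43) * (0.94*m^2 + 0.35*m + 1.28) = -0.8554*m^4 - 1.9447*m^3 - 3.1145*m^2 - 2.7149*m - 1.8304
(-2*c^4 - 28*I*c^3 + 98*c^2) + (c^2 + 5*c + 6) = -2*c^4 - 28*I*c^3 + 99*c^2 + 5*c + 6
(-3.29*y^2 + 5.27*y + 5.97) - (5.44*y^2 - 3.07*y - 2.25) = -8.73*y^2 + 8.34*y + 8.22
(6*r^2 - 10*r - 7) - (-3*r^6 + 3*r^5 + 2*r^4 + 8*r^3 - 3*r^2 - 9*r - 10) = 3*r^6 - 3*r^5 - 2*r^4 - 8*r^3 + 9*r^2 - r + 3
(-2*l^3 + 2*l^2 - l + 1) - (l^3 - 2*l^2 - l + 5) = -3*l^3 + 4*l^2 - 4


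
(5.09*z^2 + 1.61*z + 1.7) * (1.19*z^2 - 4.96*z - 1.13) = 6.0571*z^4 - 23.3305*z^3 - 11.7143*z^2 - 10.2513*z - 1.921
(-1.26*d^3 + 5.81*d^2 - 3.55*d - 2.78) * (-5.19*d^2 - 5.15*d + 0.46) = 6.5394*d^5 - 23.6649*d^4 - 12.0766*d^3 + 35.3833*d^2 + 12.684*d - 1.2788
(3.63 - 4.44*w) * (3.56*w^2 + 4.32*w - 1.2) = -15.8064*w^3 - 6.258*w^2 + 21.0096*w - 4.356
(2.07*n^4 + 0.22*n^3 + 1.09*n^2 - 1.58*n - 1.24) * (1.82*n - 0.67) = 3.7674*n^5 - 0.9865*n^4 + 1.8364*n^3 - 3.6059*n^2 - 1.1982*n + 0.8308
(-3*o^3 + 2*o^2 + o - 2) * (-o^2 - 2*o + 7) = 3*o^5 + 4*o^4 - 26*o^3 + 14*o^2 + 11*o - 14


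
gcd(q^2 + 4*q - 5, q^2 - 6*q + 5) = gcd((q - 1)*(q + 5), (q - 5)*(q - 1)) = q - 1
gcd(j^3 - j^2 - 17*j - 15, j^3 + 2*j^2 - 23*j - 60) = j^2 - 2*j - 15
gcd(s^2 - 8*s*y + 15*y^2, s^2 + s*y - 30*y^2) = -s + 5*y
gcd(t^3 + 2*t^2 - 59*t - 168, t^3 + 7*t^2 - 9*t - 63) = t^2 + 10*t + 21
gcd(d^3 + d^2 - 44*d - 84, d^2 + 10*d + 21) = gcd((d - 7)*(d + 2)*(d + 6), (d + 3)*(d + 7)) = 1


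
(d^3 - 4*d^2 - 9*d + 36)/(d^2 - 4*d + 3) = (d^2 - d - 12)/(d - 1)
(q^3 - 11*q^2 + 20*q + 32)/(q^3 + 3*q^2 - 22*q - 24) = (q - 8)/(q + 6)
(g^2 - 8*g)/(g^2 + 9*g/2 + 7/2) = 2*g*(g - 8)/(2*g^2 + 9*g + 7)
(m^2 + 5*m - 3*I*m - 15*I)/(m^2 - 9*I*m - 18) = (m + 5)/(m - 6*I)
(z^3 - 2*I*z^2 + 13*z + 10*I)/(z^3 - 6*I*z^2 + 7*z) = (z^2 - 3*I*z + 10)/(z*(z - 7*I))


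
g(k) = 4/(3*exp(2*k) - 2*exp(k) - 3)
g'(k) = 4*(-6*exp(2*k) + 2*exp(k))/(3*exp(2*k) - 2*exp(k) - 3)^2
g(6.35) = 0.00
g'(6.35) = -0.00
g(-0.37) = -1.36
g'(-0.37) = -0.68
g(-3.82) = -1.31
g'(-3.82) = 0.02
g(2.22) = 0.02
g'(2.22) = -0.04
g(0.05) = -2.24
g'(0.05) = -5.67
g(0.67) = 0.88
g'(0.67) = -3.67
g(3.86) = 0.00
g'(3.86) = -0.00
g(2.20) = 0.02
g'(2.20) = -0.04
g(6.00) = 0.00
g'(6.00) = 0.00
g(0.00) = -2.00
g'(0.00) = -4.00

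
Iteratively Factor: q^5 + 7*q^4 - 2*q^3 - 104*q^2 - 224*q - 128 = (q - 4)*(q^4 + 11*q^3 + 42*q^2 + 64*q + 32) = (q - 4)*(q + 1)*(q^3 + 10*q^2 + 32*q + 32) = (q - 4)*(q + 1)*(q + 2)*(q^2 + 8*q + 16) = (q - 4)*(q + 1)*(q + 2)*(q + 4)*(q + 4)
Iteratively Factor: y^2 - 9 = (y - 3)*(y + 3)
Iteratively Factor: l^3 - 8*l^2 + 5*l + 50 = (l - 5)*(l^2 - 3*l - 10) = (l - 5)^2*(l + 2)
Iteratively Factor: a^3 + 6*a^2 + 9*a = (a)*(a^2 + 6*a + 9) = a*(a + 3)*(a + 3)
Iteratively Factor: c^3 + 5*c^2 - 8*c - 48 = (c + 4)*(c^2 + c - 12) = (c - 3)*(c + 4)*(c + 4)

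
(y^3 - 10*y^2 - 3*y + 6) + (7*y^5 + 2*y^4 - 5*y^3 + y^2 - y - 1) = 7*y^5 + 2*y^4 - 4*y^3 - 9*y^2 - 4*y + 5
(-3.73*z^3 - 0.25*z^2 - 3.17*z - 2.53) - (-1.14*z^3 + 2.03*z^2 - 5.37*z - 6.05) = -2.59*z^3 - 2.28*z^2 + 2.2*z + 3.52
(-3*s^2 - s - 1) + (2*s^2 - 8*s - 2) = -s^2 - 9*s - 3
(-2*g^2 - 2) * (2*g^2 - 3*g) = -4*g^4 + 6*g^3 - 4*g^2 + 6*g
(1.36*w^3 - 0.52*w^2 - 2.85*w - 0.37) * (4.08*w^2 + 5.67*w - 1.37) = 5.5488*w^5 + 5.5896*w^4 - 16.4396*w^3 - 16.9567*w^2 + 1.8066*w + 0.5069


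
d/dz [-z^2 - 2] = -2*z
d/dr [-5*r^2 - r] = -10*r - 1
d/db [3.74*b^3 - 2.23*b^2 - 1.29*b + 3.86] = 11.22*b^2 - 4.46*b - 1.29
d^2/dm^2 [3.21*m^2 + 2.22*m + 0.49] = 6.42000000000000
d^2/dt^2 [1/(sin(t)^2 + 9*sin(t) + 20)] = (-4*sin(t)^4 - 27*sin(t)^3 + 5*sin(t)^2 + 234*sin(t) + 122)/(sin(t)^2 + 9*sin(t) + 20)^3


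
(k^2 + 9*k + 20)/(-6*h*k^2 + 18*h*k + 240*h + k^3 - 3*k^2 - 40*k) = (-k - 4)/(6*h*k - 48*h - k^2 + 8*k)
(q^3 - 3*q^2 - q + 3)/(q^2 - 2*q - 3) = q - 1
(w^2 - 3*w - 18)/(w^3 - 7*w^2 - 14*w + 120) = (w + 3)/(w^2 - w - 20)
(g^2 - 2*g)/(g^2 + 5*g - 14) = g/(g + 7)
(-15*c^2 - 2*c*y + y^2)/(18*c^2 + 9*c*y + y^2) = (-5*c + y)/(6*c + y)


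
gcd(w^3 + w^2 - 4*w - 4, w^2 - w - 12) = 1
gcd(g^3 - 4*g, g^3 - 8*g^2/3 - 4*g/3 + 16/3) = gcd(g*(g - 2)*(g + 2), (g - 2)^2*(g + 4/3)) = g - 2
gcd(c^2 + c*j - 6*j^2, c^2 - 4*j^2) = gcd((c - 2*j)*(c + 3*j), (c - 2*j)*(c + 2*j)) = c - 2*j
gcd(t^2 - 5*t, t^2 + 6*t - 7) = 1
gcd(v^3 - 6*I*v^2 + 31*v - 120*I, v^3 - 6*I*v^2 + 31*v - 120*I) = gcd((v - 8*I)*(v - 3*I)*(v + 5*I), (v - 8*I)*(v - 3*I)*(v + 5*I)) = v^3 - 6*I*v^2 + 31*v - 120*I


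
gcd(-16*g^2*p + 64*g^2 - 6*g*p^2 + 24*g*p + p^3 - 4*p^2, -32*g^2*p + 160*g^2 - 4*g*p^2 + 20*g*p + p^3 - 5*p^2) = -8*g + p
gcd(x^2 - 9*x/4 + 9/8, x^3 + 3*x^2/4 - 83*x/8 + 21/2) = x - 3/2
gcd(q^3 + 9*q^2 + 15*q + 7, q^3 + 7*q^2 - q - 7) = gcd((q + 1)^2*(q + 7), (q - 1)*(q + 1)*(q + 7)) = q^2 + 8*q + 7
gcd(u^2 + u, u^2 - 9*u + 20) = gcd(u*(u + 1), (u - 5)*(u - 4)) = 1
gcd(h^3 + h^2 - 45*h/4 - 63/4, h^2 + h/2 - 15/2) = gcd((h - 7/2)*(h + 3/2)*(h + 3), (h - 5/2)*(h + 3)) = h + 3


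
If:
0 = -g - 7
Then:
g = -7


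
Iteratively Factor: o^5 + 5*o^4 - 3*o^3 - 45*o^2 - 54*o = (o - 3)*(o^4 + 8*o^3 + 21*o^2 + 18*o) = (o - 3)*(o + 3)*(o^3 + 5*o^2 + 6*o) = o*(o - 3)*(o + 3)*(o^2 + 5*o + 6) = o*(o - 3)*(o + 3)^2*(o + 2)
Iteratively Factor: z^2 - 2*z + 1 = (z - 1)*(z - 1)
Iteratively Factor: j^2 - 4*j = (j)*(j - 4)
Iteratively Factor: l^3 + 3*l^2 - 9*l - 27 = (l + 3)*(l^2 - 9) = (l + 3)^2*(l - 3)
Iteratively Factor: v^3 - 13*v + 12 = (v - 3)*(v^2 + 3*v - 4) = (v - 3)*(v - 1)*(v + 4)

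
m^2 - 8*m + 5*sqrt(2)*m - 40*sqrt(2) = (m - 8)*(m + 5*sqrt(2))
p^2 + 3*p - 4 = (p - 1)*(p + 4)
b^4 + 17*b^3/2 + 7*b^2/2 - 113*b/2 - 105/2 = (b - 5/2)*(b + 1)*(b + 3)*(b + 7)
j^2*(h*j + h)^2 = h^2*j^4 + 2*h^2*j^3 + h^2*j^2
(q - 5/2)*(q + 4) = q^2 + 3*q/2 - 10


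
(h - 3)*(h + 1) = h^2 - 2*h - 3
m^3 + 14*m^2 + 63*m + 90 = (m + 3)*(m + 5)*(m + 6)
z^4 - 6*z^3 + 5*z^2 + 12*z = z*(z - 4)*(z - 3)*(z + 1)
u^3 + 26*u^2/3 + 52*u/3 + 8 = (u + 2/3)*(u + 2)*(u + 6)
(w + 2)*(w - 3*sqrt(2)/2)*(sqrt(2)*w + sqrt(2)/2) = sqrt(2)*w^3 - 3*w^2 + 5*sqrt(2)*w^2/2 - 15*w/2 + sqrt(2)*w - 3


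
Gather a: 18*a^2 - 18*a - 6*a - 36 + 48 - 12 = 18*a^2 - 24*a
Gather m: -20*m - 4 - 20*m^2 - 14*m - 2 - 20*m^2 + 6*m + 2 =-40*m^2 - 28*m - 4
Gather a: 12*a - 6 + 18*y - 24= 12*a + 18*y - 30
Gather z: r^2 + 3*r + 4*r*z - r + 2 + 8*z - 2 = r^2 + 2*r + z*(4*r + 8)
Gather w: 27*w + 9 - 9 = 27*w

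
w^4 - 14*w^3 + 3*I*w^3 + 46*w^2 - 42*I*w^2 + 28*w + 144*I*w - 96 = (w - 8)*(w - 6)*(w + I)*(w + 2*I)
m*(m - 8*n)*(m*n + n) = m^3*n - 8*m^2*n^2 + m^2*n - 8*m*n^2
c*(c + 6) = c^2 + 6*c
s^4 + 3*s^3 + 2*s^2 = s^2*(s + 1)*(s + 2)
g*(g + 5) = g^2 + 5*g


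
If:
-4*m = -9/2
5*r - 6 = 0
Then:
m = 9/8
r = 6/5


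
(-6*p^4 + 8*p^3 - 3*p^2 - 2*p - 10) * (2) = -12*p^4 + 16*p^3 - 6*p^2 - 4*p - 20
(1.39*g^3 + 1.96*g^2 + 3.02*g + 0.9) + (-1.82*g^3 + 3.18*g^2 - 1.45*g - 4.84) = -0.43*g^3 + 5.14*g^2 + 1.57*g - 3.94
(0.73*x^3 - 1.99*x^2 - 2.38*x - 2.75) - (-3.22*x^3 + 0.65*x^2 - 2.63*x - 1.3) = 3.95*x^3 - 2.64*x^2 + 0.25*x - 1.45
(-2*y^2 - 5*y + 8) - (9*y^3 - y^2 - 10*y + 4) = -9*y^3 - y^2 + 5*y + 4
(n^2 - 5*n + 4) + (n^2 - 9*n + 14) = 2*n^2 - 14*n + 18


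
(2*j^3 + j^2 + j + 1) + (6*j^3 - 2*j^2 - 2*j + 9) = 8*j^3 - j^2 - j + 10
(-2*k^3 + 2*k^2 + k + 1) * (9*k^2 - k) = -18*k^5 + 20*k^4 + 7*k^3 + 8*k^2 - k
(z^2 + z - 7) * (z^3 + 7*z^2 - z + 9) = z^5 + 8*z^4 - z^3 - 41*z^2 + 16*z - 63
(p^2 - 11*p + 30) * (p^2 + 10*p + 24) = p^4 - p^3 - 56*p^2 + 36*p + 720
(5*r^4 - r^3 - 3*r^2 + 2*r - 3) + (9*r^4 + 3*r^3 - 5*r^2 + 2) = 14*r^4 + 2*r^3 - 8*r^2 + 2*r - 1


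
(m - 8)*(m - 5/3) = m^2 - 29*m/3 + 40/3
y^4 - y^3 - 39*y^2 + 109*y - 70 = (y - 5)*(y - 2)*(y - 1)*(y + 7)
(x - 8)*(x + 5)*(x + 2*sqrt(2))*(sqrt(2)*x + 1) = sqrt(2)*x^4 - 3*sqrt(2)*x^3 + 5*x^3 - 38*sqrt(2)*x^2 - 15*x^2 - 200*x - 6*sqrt(2)*x - 80*sqrt(2)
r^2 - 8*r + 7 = (r - 7)*(r - 1)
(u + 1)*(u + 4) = u^2 + 5*u + 4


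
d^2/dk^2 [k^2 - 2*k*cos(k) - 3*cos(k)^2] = 2*k*cos(k) - 12*sin(k)^2 + 4*sin(k) + 8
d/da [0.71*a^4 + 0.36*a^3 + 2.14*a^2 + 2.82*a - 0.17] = 2.84*a^3 + 1.08*a^2 + 4.28*a + 2.82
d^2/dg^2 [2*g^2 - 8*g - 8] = 4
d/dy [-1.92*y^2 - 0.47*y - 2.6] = -3.84*y - 0.47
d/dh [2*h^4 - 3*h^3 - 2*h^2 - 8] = h*(8*h^2 - 9*h - 4)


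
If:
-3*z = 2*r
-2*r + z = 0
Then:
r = 0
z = 0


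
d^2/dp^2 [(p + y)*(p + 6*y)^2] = 6*p + 26*y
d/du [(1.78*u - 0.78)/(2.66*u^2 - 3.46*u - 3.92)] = (-4.7348*u^2 + 4.1496*u - 9.6764)/(7.0756*u^4 - 18.4072*u^3 - 8.8828*u^2 + 27.1264*u + 15.3664)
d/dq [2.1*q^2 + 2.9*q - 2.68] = 4.2*q + 2.9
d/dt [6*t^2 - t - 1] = 12*t - 1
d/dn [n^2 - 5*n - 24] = 2*n - 5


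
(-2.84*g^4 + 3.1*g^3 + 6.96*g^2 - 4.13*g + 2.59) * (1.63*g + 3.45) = -4.6292*g^5 - 4.745*g^4 + 22.0398*g^3 + 17.2801*g^2 - 10.0268*g + 8.9355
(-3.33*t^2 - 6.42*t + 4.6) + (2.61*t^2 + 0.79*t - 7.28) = -0.72*t^2 - 5.63*t - 2.68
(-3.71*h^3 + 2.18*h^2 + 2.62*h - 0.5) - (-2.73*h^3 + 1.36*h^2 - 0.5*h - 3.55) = -0.98*h^3 + 0.82*h^2 + 3.12*h + 3.05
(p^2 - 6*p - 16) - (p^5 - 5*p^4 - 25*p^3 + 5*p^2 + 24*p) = -p^5 + 5*p^4 + 25*p^3 - 4*p^2 - 30*p - 16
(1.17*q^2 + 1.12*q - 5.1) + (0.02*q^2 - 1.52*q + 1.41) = 1.19*q^2 - 0.4*q - 3.69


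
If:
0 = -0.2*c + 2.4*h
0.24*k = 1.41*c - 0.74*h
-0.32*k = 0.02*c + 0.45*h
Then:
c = 0.00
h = 0.00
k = 0.00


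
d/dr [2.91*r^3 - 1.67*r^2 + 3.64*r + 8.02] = 8.73*r^2 - 3.34*r + 3.64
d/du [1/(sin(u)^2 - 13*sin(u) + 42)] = (13 - 2*sin(u))*cos(u)/(sin(u)^2 - 13*sin(u) + 42)^2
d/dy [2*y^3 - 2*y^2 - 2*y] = 6*y^2 - 4*y - 2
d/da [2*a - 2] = 2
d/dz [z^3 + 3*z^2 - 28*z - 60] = 3*z^2 + 6*z - 28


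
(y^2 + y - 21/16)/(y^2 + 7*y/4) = (y - 3/4)/y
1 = 1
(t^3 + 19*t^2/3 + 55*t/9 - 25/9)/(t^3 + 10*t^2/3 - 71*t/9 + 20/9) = (3*t + 5)/(3*t - 4)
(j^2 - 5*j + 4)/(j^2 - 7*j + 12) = (j - 1)/(j - 3)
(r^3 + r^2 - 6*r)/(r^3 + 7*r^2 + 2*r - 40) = r*(r + 3)/(r^2 + 9*r + 20)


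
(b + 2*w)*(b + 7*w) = b^2 + 9*b*w + 14*w^2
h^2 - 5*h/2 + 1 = (h - 2)*(h - 1/2)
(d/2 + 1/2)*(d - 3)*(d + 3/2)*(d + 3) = d^4/2 + 5*d^3/4 - 15*d^2/4 - 45*d/4 - 27/4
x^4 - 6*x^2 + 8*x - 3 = (x - 1)^3*(x + 3)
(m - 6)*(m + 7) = m^2 + m - 42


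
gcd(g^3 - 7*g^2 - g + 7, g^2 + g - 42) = 1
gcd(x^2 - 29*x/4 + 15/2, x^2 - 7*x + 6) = x - 6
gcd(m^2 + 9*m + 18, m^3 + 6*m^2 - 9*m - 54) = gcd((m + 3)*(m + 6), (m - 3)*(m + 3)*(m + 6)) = m^2 + 9*m + 18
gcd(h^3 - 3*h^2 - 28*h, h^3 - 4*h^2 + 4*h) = h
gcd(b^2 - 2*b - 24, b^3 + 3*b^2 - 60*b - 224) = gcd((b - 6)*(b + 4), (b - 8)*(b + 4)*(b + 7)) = b + 4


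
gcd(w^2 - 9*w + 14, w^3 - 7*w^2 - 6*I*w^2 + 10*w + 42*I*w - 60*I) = w - 2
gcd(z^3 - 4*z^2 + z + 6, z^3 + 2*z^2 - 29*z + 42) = z^2 - 5*z + 6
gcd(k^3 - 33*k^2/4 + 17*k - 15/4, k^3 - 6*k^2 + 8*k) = 1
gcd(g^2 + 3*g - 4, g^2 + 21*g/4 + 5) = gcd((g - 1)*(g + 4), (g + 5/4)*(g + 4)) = g + 4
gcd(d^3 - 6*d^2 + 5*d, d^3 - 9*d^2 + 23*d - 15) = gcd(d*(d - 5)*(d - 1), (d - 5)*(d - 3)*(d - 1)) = d^2 - 6*d + 5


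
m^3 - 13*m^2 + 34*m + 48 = (m - 8)*(m - 6)*(m + 1)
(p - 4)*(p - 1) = p^2 - 5*p + 4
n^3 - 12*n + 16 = (n - 2)^2*(n + 4)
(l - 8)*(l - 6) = l^2 - 14*l + 48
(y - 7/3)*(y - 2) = y^2 - 13*y/3 + 14/3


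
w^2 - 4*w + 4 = (w - 2)^2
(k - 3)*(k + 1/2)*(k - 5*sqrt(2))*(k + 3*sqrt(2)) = k^4 - 2*sqrt(2)*k^3 - 5*k^3/2 - 63*k^2/2 + 5*sqrt(2)*k^2 + 3*sqrt(2)*k + 75*k + 45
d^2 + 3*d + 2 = (d + 1)*(d + 2)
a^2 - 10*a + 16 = (a - 8)*(a - 2)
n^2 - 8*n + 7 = (n - 7)*(n - 1)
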